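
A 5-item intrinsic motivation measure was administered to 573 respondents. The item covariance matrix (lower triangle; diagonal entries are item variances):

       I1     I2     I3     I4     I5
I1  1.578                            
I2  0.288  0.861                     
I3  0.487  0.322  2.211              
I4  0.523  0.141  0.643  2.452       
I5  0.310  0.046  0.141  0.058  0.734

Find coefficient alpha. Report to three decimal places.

α = 0.538

Σσᵢ² = 1.578 + 0.861 + 2.211 + 2.452 + 0.734 = 7.836
Sum of the distinct covariances = 2.959
Var(T) = 7.836 + 2 × 2.959 = 13.754
α = (k/(k−1))·(1 − Σσᵢ²/Var(T)) = (5/4)·(1 − 7.836/13.754) = 0.538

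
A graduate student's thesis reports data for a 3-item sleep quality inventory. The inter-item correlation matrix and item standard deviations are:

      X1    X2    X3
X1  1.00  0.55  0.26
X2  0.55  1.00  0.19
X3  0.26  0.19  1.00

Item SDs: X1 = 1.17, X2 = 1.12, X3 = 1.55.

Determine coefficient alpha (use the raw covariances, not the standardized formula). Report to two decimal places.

Σσ²ᵢ = 1.17² + 1.12² + 1.55² = 5.0258
Covariances σ_ij = r_ij · s_i · s_j:
  σ(X1,X2) = 0.55 × 1.17 × 1.12 = 0.7207
  σ(X1,X3) = 0.26 × 1.17 × 1.55 = 0.4715
  σ(X2,X3) = 0.19 × 1.12 × 1.55 = 0.3298
σ²_T = Σσ²ᵢ + 2·Σσ_ij = 5.0258 + 2 × 1.5220 = 8.0698
α = (3/2)·(1 − 5.0258/8.0698) = 0.57

coefficient alpha = 0.57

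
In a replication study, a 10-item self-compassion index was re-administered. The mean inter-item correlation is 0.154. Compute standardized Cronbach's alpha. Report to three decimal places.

α = 0.645

Standardized α = k·r̄ / (1 + (k−1)·r̄) = 10 × 0.154 / (1 + 9 × 0.154)
  = 1.5400 / 2.3860 = 0.645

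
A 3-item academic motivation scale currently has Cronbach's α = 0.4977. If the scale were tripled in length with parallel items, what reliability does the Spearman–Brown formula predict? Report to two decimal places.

predicted reliability = 0.75

Length factor m = 3
α' = m·α / (1 + (m−1)·α)
   = 3 × 0.4977 / (1 + (3 − 1) × 0.4977)
   = 1.4931 / 1.9954 = 0.75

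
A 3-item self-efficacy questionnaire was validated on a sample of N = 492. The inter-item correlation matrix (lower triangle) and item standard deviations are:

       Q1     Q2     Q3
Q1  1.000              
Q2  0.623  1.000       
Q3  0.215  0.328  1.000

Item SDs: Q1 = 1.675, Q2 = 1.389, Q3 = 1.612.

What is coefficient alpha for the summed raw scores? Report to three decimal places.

Σσ²ᵢ = 1.675² + 1.389² + 1.612² = 7.3335
Covariances σ_ij = r_ij · s_i · s_j:
  σ(Q1,Q2) = 0.623 × 1.675 × 1.389 = 1.4495
  σ(Q1,Q3) = 0.215 × 1.675 × 1.612 = 0.5805
  σ(Q2,Q3) = 0.328 × 1.389 × 1.612 = 0.7344
σ²_T = Σσ²ᵢ + 2·Σσ_ij = 7.3335 + 2 × 2.7644 = 12.8623
α = (3/2)·(1 − 7.3335/12.8623) = 0.645

α = 0.645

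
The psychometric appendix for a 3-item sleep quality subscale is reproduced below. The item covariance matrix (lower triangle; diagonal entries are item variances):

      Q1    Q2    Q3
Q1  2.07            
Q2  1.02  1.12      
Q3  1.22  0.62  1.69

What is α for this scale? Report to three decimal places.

α = 0.809

Σσᵢ² = 2.07 + 1.12 + 1.69 = 4.88
Sum of off-diagonal covariances = 2.86
Var(T) = 4.88 + 2 × 2.86 = 10.60
α = (k/(k−1))·(1 − Σσᵢ²/Var(T)) = (3/2)·(1 − 4.88/10.60) = 0.809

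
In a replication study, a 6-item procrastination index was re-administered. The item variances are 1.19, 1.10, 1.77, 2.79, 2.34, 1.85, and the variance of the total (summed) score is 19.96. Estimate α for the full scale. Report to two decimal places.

Σσᵢ² = 1.19 + 1.10 + 1.77 + 2.79 + 2.34 + 1.85 = 11.04
α = (k/(k−1))·(1 − Σσᵢ²/total variance) = (6/5)·(1 − 11.04/19.96) = 0.54

α = 0.54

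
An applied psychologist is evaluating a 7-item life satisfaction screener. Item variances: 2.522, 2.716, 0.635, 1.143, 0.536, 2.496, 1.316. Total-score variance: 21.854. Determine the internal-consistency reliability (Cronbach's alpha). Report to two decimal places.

Cronbach's alpha = 0.56

ΣVar(i) = 2.522 + 2.716 + 0.635 + 1.143 + 0.536 + 2.496 + 1.316 = 11.364
α = (k/(k−1))·(1 − ΣVar(i)/Var(T)) = (7/6)·(1 − 11.364/21.854) = 0.56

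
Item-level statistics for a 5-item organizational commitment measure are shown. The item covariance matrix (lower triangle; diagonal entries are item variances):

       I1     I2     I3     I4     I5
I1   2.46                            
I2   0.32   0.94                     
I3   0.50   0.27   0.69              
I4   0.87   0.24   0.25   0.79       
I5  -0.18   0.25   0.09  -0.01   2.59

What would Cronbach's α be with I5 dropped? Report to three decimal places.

Remaining items: I1, I2, I3, I4 (k = 4).
ΣVar(i) = 2.46 + 0.94 + 0.69 + 0.79 = 4.88
total variance = 4.88 + 2 × 2.45 = 9.78
α (item deleted) = (4/3)·(1 − 4.88/9.78) = 0.668

α = 0.668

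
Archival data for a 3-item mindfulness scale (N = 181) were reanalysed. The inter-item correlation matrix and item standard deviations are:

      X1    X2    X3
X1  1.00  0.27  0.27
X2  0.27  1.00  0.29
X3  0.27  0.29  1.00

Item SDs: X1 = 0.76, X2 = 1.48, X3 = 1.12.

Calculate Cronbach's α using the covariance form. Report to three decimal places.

Cronbach's α = 0.503

Σσ²ᵢ = 0.76² + 1.48² + 1.12² = 4.0224
Covariances σ_ij = r_ij · s_i · s_j:
  σ(X1,X2) = 0.27 × 0.76 × 1.48 = 0.3037
  σ(X1,X3) = 0.27 × 0.76 × 1.12 = 0.2298
  σ(X2,X3) = 0.29 × 1.48 × 1.12 = 0.4807
σ²_T = Σσ²ᵢ + 2·Σσ_ij = 4.0224 + 2 × 1.0142 = 6.0508
α = (3/2)·(1 − 4.0224/6.0508) = 0.503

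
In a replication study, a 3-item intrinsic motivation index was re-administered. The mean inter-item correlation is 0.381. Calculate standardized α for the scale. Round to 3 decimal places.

Standardized α = k·r̄ / (1 + (k−1)·r̄) = 3 × 0.381 / (1 + 2 × 0.381)
  = 1.1430 / 1.7620 = 0.649

α = 0.649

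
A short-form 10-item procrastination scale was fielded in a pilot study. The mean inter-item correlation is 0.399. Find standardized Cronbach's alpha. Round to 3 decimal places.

Standardized α = k·r̄ / (1 + (k−1)·r̄) = 10 × 0.399 / (1 + 9 × 0.399)
  = 3.9900 / 4.5910 = 0.869

standardized Cronbach's alpha = 0.869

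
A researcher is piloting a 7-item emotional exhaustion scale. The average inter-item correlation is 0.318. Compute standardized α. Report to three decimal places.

Standardized α = k·r̄ / (1 + (k−1)·r̄) = 7 × 0.318 / (1 + 6 × 0.318)
  = 2.2260 / 2.9080 = 0.765

α = 0.765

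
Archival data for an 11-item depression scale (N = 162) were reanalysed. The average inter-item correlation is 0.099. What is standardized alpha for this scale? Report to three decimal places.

α = 0.547

Standardized α = k·r̄ / (1 + (k−1)·r̄) = 11 × 0.099 / (1 + 10 × 0.099)
  = 1.0890 / 1.9900 = 0.547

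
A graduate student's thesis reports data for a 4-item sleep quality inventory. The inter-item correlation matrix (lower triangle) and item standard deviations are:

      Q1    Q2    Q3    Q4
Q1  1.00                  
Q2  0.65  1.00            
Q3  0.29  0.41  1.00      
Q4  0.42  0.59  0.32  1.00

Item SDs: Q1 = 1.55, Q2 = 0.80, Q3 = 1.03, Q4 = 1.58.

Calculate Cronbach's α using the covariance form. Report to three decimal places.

α = 0.722

Σσ²ᵢ = 1.55² + 0.80² + 1.03² + 1.58² = 6.5998
Covariances σ_ij = r_ij · s_i · s_j:
  σ(Q1,Q2) = 0.65 × 1.55 × 0.80 = 0.8060
  σ(Q1,Q3) = 0.29 × 1.55 × 1.03 = 0.4630
  σ(Q1,Q4) = 0.42 × 1.55 × 1.58 = 1.0286
  σ(Q2,Q3) = 0.41 × 0.80 × 1.03 = 0.3378
  σ(Q2,Q4) = 0.59 × 0.80 × 1.58 = 0.7458
  σ(Q3,Q4) = 0.32 × 1.03 × 1.58 = 0.5208
σ²_T = Σσ²ᵢ + 2·Σσ_ij = 6.5998 + 2 × 3.9020 = 14.4038
α = (4/3)·(1 − 6.5998/14.4038) = 0.722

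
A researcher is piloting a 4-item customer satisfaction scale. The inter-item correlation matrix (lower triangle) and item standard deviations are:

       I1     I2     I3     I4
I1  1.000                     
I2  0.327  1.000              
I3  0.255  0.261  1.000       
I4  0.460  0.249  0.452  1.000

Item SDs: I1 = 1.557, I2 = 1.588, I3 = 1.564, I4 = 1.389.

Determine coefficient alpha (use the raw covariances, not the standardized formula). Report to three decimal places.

Σσ²ᵢ = 1.557² + 1.588² + 1.564² + 1.389² = 9.3214
Covariances σ_ij = r_ij · s_i · s_j:
  σ(I1,I2) = 0.327 × 1.557 × 1.588 = 0.8085
  σ(I1,I3) = 0.255 × 1.557 × 1.564 = 0.6210
  σ(I1,I4) = 0.460 × 1.557 × 1.389 = 0.9948
  σ(I2,I3) = 0.261 × 1.588 × 1.564 = 0.6482
  σ(I2,I4) = 0.249 × 1.588 × 1.389 = 0.5492
  σ(I3,I4) = 0.452 × 1.564 × 1.389 = 0.9819
σ²_T = Σσ²ᵢ + 2·Σσ_ij = 9.3214 + 2 × 4.6036 = 18.5286
α = (4/3)·(1 − 9.3214/18.5286) = 0.663

α = 0.663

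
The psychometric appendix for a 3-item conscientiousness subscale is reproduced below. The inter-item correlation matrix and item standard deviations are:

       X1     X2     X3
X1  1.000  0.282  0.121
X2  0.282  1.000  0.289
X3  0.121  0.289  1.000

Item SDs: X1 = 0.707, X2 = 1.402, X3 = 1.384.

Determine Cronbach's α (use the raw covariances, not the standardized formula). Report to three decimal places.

α = 0.457

Σσ²ᵢ = 0.707² + 1.402² + 1.384² = 4.3809
Covariances σ_ij = r_ij · s_i · s_j:
  σ(X1,X2) = 0.282 × 0.707 × 1.402 = 0.2795
  σ(X1,X3) = 0.121 × 0.707 × 1.384 = 0.1184
  σ(X2,X3) = 0.289 × 1.402 × 1.384 = 0.5608
σ²_T = Σσ²ᵢ + 2·Σσ_ij = 4.3809 + 2 × 0.9587 = 6.2983
α = (3/2)·(1 − 4.3809/6.2983) = 0.457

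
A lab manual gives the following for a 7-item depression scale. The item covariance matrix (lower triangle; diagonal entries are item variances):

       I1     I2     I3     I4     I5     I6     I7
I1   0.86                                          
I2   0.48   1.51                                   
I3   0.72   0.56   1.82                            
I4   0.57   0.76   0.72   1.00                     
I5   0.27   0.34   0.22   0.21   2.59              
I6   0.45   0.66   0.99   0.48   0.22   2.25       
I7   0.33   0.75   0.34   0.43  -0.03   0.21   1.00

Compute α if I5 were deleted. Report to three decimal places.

α = 0.800

Remaining items: I1, I2, I3, I4, I6, I7 (k = 6).
sum of item variances = 0.86 + 1.51 + 1.82 + 1.00 + 2.25 + 1.00 = 8.44
total variance = 8.44 + 2 × 8.45 = 25.34
α (item deleted) = (6/5)·(1 − 8.44/25.34) = 0.800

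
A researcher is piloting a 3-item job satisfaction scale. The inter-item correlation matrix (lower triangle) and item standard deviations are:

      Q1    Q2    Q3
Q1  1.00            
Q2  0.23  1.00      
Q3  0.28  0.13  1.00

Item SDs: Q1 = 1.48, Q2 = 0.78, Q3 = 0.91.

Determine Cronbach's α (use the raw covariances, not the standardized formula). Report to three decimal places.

Σσ²ᵢ = 1.48² + 0.78² + 0.91² = 3.6269
Covariances σ_ij = r_ij · s_i · s_j:
  σ(Q1,Q2) = 0.23 × 1.48 × 0.78 = 0.2655
  σ(Q1,Q3) = 0.28 × 1.48 × 0.91 = 0.3771
  σ(Q2,Q3) = 0.13 × 0.78 × 0.91 = 0.0923
σ²_T = Σσ²ᵢ + 2·Σσ_ij = 3.6269 + 2 × 0.7349 = 5.0967
α = (3/2)·(1 − 3.6269/5.0967) = 0.433

Cronbach's α = 0.433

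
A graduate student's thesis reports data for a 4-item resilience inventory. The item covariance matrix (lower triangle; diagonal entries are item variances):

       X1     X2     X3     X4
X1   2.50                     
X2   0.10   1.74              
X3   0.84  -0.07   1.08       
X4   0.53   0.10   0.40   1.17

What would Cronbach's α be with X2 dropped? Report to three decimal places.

α = 0.641

Remaining items: X1, X3, X4 (k = 3).
Σσ²ᵢ = 2.50 + 1.08 + 1.17 = 4.75
total variance = 4.75 + 2 × 1.77 = 8.29
α (item deleted) = (3/2)·(1 − 4.75/8.29) = 0.641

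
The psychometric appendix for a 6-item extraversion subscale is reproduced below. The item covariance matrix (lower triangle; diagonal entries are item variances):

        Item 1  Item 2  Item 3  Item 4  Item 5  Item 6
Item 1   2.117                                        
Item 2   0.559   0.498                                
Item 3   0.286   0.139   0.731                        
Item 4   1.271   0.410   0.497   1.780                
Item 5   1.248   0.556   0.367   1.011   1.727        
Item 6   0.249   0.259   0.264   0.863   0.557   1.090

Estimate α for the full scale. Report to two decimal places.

ΣVar(i) = 2.117 + 0.498 + 0.731 + 1.780 + 1.727 + 1.090 = 7.943
Sum of off-diagonal covariances = 8.536
σ²_T = 7.943 + 2 × 8.536 = 25.015
α = (k/(k−1))·(1 − ΣVar(i)/σ²_T) = (6/5)·(1 − 7.943/25.015) = 0.82

α = 0.82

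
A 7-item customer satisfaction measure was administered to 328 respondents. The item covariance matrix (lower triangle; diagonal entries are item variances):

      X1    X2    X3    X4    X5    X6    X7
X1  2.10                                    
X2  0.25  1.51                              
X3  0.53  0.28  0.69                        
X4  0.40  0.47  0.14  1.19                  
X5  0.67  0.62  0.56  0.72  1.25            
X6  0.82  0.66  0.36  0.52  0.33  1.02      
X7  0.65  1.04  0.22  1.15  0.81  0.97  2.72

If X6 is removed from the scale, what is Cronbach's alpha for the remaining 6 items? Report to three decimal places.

Remaining items: X1, X2, X3, X4, X5, X7 (k = 6).
Σσ²ᵢ = 2.10 + 1.51 + 0.69 + 1.19 + 1.25 + 2.72 = 9.46
total variance = 9.46 + 2 × 8.51 = 26.48
α (item deleted) = (6/5)·(1 − 9.46/26.48) = 0.771

α = 0.771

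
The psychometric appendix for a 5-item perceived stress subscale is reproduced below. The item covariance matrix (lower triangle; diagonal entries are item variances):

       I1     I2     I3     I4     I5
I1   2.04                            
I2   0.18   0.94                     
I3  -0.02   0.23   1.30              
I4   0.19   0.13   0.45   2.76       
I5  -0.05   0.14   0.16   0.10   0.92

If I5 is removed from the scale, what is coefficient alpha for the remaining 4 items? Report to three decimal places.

coefficient alpha = 0.330

Remaining items: I1, I2, I3, I4 (k = 4).
Σσᵢ² = 2.04 + 0.94 + 1.30 + 2.76 = 7.04
Var(T) = 7.04 + 2 × 1.16 = 9.36
α (item deleted) = (4/3)·(1 − 7.04/9.36) = 0.330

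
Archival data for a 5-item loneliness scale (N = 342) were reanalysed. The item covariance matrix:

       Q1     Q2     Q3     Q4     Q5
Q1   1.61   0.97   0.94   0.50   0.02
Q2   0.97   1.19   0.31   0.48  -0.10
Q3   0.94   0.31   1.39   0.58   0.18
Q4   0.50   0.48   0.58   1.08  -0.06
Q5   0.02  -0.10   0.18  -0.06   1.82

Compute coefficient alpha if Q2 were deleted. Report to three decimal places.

α = 0.564

Remaining items: Q1, Q3, Q4, Q5 (k = 4).
Σσ²ᵢ = 1.61 + 1.39 + 1.08 + 1.82 = 5.90
total variance = 5.90 + 2 × 2.16 = 10.22
α (item deleted) = (4/3)·(1 − 5.90/10.22) = 0.564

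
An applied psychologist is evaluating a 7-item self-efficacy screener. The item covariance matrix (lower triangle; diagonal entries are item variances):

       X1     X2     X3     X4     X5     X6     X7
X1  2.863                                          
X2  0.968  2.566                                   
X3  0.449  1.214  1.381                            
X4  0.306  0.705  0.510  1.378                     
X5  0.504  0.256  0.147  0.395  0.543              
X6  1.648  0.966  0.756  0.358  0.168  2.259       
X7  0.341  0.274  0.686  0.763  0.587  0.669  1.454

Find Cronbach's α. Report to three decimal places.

Σσ²ᵢ = 2.863 + 2.566 + 1.381 + 1.378 + 0.543 + 2.259 + 1.454 = 12.444
Σ_{i<j} σ_ij = 12.670
Var(T) = 12.444 + 2 × 12.670 = 37.784
α = (k/(k−1))·(1 − Σσ²ᵢ/Var(T)) = (7/6)·(1 − 12.444/37.784) = 0.782

Cronbach's α = 0.782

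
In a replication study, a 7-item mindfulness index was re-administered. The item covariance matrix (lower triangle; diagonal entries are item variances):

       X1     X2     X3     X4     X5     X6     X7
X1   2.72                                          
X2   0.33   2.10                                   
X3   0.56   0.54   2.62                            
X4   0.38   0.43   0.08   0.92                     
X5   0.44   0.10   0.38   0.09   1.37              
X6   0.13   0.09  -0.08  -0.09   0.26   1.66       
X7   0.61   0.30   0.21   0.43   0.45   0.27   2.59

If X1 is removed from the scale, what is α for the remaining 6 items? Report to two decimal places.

α = 0.46

Remaining items: X2, X3, X4, X5, X6, X7 (k = 6).
sum of item variances = 2.10 + 2.62 + 0.92 + 1.37 + 1.66 + 2.59 = 11.26
σ²_total = 11.26 + 2 × 3.46 = 18.18
α (item deleted) = (6/5)·(1 − 11.26/18.18) = 0.46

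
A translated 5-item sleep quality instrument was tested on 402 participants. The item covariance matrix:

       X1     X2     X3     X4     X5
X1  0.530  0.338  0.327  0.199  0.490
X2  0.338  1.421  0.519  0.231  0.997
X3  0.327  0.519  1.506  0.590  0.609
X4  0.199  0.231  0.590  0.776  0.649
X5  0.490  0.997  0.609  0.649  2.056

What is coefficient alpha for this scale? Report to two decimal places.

Σσ²ᵢ = 0.530 + 1.421 + 1.506 + 0.776 + 2.056 = 6.289
Σ_{i<j} σ_ij = 4.949
σ²_T = 6.289 + 2 × 4.949 = 16.187
α = (k/(k−1))·(1 − Σσ²ᵢ/σ²_T) = (5/4)·(1 − 6.289/16.187) = 0.76

coefficient alpha = 0.76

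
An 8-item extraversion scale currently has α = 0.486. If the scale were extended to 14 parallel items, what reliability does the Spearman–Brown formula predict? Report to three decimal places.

Length factor m = 14/8 = 1.7500
α' = m·α / (1 + (m−1)·α)
   = 14/8 × 0.486 / (1 + (14/8 − 1) × 0.486)
   = 0.8505 / 1.3645 = 0.623

predicted reliability = 0.623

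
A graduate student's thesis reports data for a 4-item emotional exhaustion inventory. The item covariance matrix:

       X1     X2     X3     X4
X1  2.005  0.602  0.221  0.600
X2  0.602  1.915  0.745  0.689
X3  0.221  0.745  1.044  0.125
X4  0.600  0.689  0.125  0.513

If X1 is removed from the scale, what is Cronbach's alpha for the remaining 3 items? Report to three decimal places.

Cronbach's alpha = 0.710

Remaining items: X2, X3, X4 (k = 3).
sum of item variances = 1.915 + 1.044 + 0.513 = 3.472
Var(T) = 3.472 + 2 × 1.559 = 6.590
α (item deleted) = (3/2)·(1 − 3.472/6.590) = 0.710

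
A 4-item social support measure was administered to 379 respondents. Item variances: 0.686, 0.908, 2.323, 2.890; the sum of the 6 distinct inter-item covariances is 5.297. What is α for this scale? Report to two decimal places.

α = 0.81

sum of item variances = 0.686 + 0.908 + 2.323 + 2.890 = 6.807
Sum of distinct covariances = 5.297
Var(T) = sum of item variances + 2·Σcov = 6.807 + 2 × 5.297 = 17.401
α = (4/3)·(1 − 6.807/17.401) = 0.81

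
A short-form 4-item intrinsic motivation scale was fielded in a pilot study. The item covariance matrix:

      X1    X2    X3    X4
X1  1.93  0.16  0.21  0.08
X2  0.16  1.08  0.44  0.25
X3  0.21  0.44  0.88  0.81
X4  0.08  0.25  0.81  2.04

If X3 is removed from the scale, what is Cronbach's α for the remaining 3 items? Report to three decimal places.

Remaining items: X1, X2, X4 (k = 3).
sum of item variances = 1.93 + 1.08 + 2.04 = 5.05
σ²_T = 5.05 + 2 × 0.49 = 6.03
α (item deleted) = (3/2)·(1 − 5.05/6.03) = 0.244

α = 0.244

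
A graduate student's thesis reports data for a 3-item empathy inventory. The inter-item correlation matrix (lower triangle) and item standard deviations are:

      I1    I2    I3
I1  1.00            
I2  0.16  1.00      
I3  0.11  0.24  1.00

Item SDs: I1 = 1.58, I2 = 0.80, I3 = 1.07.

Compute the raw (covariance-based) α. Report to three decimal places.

Σσ²ᵢ = 1.58² + 0.80² + 1.07² = 4.2813
Covariances σ_ij = r_ij · s_i · s_j:
  σ(I1,I2) = 0.16 × 1.58 × 0.80 = 0.2022
  σ(I1,I3) = 0.11 × 1.58 × 1.07 = 0.1860
  σ(I2,I3) = 0.24 × 0.80 × 1.07 = 0.2054
σ²_T = Σσ²ᵢ + 2·Σσ_ij = 4.2813 + 2 × 0.5936 = 5.4685
α = (3/2)·(1 − 4.2813/5.4685) = 0.326

α = 0.326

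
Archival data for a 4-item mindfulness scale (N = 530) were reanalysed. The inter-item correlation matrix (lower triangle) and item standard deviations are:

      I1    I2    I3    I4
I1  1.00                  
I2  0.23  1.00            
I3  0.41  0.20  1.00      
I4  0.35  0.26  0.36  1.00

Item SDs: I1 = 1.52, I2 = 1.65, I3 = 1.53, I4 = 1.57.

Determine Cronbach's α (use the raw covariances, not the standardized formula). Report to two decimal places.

α = 0.63

Σσ²ᵢ = 1.52² + 1.65² + 1.53² + 1.57² = 9.8387
Covariances σ_ij = r_ij · s_i · s_j:
  σ(I1,I2) = 0.23 × 1.52 × 1.65 = 0.5768
  σ(I1,I3) = 0.41 × 1.52 × 1.53 = 0.9535
  σ(I1,I4) = 0.35 × 1.52 × 1.57 = 0.8352
  σ(I2,I3) = 0.20 × 1.65 × 1.53 = 0.5049
  σ(I2,I4) = 0.26 × 1.65 × 1.57 = 0.6735
  σ(I3,I4) = 0.36 × 1.53 × 1.57 = 0.8648
σ²_T = Σσ²ᵢ + 2·Σσ_ij = 9.8387 + 2 × 4.4087 = 18.6561
α = (4/3)·(1 − 9.8387/18.6561) = 0.63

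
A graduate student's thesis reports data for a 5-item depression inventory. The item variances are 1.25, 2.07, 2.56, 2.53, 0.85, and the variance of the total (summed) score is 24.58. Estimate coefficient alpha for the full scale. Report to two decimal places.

Σσᵢ² = 1.25 + 2.07 + 2.56 + 2.53 + 0.85 = 9.26
α = (k/(k−1))·(1 − Σσᵢ²/σ²_total) = (5/4)·(1 − 9.26/24.58) = 0.78

α = 0.78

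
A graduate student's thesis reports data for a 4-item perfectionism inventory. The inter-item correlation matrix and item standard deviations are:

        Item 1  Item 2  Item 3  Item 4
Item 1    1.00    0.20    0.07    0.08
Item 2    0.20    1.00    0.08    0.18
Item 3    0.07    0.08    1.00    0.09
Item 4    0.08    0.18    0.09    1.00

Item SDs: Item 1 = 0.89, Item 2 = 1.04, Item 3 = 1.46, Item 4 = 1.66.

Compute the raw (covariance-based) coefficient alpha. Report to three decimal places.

Σσ²ᵢ = 0.89² + 1.04² + 1.46² + 1.66² = 6.7609
Covariances σ_ij = r_ij · s_i · s_j:
  σ(Item 1,Item 2) = 0.20 × 0.89 × 1.04 = 0.1851
  σ(Item 1,Item 3) = 0.07 × 0.89 × 1.46 = 0.0910
  σ(Item 1,Item 4) = 0.08 × 0.89 × 1.66 = 0.1182
  σ(Item 2,Item 3) = 0.08 × 1.04 × 1.46 = 0.1215
  σ(Item 2,Item 4) = 0.18 × 1.04 × 1.66 = 0.3108
  σ(Item 3,Item 4) = 0.09 × 1.46 × 1.66 = 0.2181
σ²_T = Σσ²ᵢ + 2·Σσ_ij = 6.7609 + 2 × 1.0447 = 8.8503
α = (4/3)·(1 − 6.7609/8.8503) = 0.315

coefficient alpha = 0.315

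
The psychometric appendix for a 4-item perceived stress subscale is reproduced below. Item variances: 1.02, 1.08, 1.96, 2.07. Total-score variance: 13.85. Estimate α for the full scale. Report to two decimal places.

Σσᵢ² = 1.02 + 1.08 + 1.96 + 2.07 = 6.13
α = (k/(k−1))·(1 − Σσᵢ²/Var(T)) = (4/3)·(1 − 6.13/13.85) = 0.74

α = 0.74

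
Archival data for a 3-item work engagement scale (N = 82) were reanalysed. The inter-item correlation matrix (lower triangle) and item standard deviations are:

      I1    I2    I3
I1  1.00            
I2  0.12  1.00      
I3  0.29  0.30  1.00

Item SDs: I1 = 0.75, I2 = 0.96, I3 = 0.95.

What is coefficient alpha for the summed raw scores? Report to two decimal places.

coefficient alpha = 0.48

Σσ²ᵢ = 0.75² + 0.96² + 0.95² = 2.3866
Covariances σ_ij = r_ij · s_i · s_j:
  σ(I1,I2) = 0.12 × 0.75 × 0.96 = 0.0864
  σ(I1,I3) = 0.29 × 0.75 × 0.95 = 0.2066
  σ(I2,I3) = 0.30 × 0.96 × 0.95 = 0.2736
σ²_T = Σσ²ᵢ + 2·Σσ_ij = 2.3866 + 2 × 0.5666 = 3.5198
α = (3/2)·(1 − 2.3866/3.5198) = 0.48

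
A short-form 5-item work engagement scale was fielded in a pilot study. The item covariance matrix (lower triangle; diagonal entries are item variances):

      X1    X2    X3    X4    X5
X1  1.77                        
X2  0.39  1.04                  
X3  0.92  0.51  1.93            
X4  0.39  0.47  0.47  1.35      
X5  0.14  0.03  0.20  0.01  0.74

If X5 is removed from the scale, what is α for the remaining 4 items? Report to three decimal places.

α = 0.678

Remaining items: X1, X2, X3, X4 (k = 4).
Σσᵢ² = 1.77 + 1.04 + 1.93 + 1.35 = 6.09
σ²_total = 6.09 + 2 × 3.15 = 12.39
α (item deleted) = (4/3)·(1 − 6.09/12.39) = 0.678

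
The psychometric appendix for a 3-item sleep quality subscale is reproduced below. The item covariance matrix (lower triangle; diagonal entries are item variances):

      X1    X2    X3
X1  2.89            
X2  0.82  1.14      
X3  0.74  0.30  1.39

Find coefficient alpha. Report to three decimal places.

sum of item variances = 2.89 + 1.14 + 1.39 = 5.42
Sum of the distinct covariances = 1.86
σ²_total = 5.42 + 2 × 1.86 = 9.14
α = (k/(k−1))·(1 − sum of item variances/σ²_total) = (3/2)·(1 − 5.42/9.14) = 0.611

coefficient alpha = 0.611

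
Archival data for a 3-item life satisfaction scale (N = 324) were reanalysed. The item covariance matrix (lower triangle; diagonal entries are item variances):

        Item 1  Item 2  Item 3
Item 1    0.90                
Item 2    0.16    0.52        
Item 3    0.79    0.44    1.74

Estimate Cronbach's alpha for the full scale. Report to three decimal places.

Σσᵢ² = 0.90 + 0.52 + 1.74 = 3.16
Sum of the distinct covariances = 1.39
total variance = 3.16 + 2 × 1.39 = 5.94
α = (k/(k−1))·(1 − Σσᵢ²/total variance) = (3/2)·(1 − 3.16/5.94) = 0.702

α = 0.702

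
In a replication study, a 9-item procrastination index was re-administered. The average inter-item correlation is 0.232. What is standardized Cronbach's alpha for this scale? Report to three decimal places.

Standardized α = k·r̄ / (1 + (k−1)·r̄) = 9 × 0.232 / (1 + 8 × 0.232)
  = 2.0880 / 2.8560 = 0.731

α = 0.731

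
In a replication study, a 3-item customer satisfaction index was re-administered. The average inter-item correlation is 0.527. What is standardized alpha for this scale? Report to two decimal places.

Standardized α = k·r̄ / (1 + (k−1)·r̄) = 3 × 0.527 / (1 + 2 × 0.527)
  = 1.5810 / 2.0540 = 0.77

α = 0.77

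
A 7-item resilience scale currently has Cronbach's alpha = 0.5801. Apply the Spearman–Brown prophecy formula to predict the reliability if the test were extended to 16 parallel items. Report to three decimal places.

Length factor m = 16/7 = 2.2857
α' = m·α / (1 + (m−1)·α)
   = 16/7 × 0.5801 / (1 + (16/7 − 1) × 0.5801)
   = 1.3259 / 1.7458 = 0.759

predicted reliability = 0.759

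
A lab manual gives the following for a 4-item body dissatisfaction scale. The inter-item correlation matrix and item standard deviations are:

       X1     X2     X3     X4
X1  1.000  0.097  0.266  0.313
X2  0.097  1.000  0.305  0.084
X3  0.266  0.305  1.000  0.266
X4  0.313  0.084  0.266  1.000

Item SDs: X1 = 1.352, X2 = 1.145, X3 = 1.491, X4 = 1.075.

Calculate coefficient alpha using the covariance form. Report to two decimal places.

Σσ²ᵢ = 1.352² + 1.145² + 1.491² + 1.075² = 6.5176
Covariances σ_ij = r_ij · s_i · s_j:
  σ(X1,X2) = 0.097 × 1.352 × 1.145 = 0.1502
  σ(X1,X3) = 0.266 × 1.352 × 1.491 = 0.5362
  σ(X1,X4) = 0.313 × 1.352 × 1.075 = 0.4549
  σ(X2,X3) = 0.305 × 1.145 × 1.491 = 0.5207
  σ(X2,X4) = 0.084 × 1.145 × 1.075 = 0.1034
  σ(X3,X4) = 0.266 × 1.491 × 1.075 = 0.4264
σ²_T = Σσ²ᵢ + 2·Σσ_ij = 6.5176 + 2 × 2.1918 = 10.9012
α = (4/3)·(1 − 6.5176/10.9012) = 0.54

α = 0.54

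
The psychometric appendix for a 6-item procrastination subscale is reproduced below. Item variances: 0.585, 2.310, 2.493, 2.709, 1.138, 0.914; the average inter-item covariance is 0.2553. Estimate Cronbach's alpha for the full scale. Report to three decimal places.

α = 0.516

sum of item variances = 0.585 + 2.310 + 2.493 + 2.709 + 1.138 + 0.914 = 10.149
Sum of the 15 distinct covariances = 15 × 0.2553 = 3.8295
σ²_T = sum of item variances + 2·Σcov = 10.149 + 2 × 3.8295 = 17.8080
α = (6/5)·(1 − 10.149/17.8080) = 0.516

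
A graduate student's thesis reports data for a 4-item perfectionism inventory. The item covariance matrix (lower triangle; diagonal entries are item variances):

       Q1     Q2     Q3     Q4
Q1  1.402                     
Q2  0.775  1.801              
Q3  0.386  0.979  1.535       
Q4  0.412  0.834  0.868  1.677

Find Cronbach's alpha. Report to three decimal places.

Cronbach's alpha = 0.760

Σσ²ᵢ = 1.402 + 1.801 + 1.535 + 1.677 = 6.415
Sum of off-diagonal covariances = 4.254
σ²_T = 6.415 + 2 × 4.254 = 14.923
α = (k/(k−1))·(1 − Σσ²ᵢ/σ²_T) = (4/3)·(1 − 6.415/14.923) = 0.760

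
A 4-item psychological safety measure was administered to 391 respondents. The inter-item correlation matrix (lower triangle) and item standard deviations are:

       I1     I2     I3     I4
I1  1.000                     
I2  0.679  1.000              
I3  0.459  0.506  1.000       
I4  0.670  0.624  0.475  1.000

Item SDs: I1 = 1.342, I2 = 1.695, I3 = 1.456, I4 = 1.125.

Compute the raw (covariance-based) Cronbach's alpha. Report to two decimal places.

α = 0.83

Σσ²ᵢ = 1.342² + 1.695² + 1.456² + 1.125² = 8.0595
Covariances σ_ij = r_ij · s_i · s_j:
  σ(I1,I2) = 0.679 × 1.342 × 1.695 = 1.5445
  σ(I1,I3) = 0.459 × 1.342 × 1.456 = 0.8969
  σ(I1,I4) = 0.670 × 1.342 × 1.125 = 1.0115
  σ(I2,I3) = 0.506 × 1.695 × 1.456 = 1.2488
  σ(I2,I4) = 0.624 × 1.695 × 1.125 = 1.1899
  σ(I3,I4) = 0.475 × 1.456 × 1.125 = 0.7781
σ²_T = Σσ²ᵢ + 2·Σσ_ij = 8.0595 + 2 × 6.6697 = 21.3989
α = (4/3)·(1 − 8.0595/21.3989) = 0.83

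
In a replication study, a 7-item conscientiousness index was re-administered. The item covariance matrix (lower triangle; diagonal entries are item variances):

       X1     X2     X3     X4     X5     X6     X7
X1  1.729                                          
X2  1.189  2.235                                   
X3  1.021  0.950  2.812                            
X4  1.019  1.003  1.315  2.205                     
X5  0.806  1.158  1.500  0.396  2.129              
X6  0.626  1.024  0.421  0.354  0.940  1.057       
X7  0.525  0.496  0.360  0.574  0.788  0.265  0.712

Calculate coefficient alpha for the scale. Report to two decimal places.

ΣVar(i) = 1.729 + 2.235 + 2.812 + 2.205 + 2.129 + 1.057 + 0.712 = 12.879
Sum of off-diagonal covariances = 16.730
Var(T) = 12.879 + 2 × 16.730 = 46.339
α = (k/(k−1))·(1 − ΣVar(i)/Var(T)) = (7/6)·(1 − 12.879/46.339) = 0.84

coefficient alpha = 0.84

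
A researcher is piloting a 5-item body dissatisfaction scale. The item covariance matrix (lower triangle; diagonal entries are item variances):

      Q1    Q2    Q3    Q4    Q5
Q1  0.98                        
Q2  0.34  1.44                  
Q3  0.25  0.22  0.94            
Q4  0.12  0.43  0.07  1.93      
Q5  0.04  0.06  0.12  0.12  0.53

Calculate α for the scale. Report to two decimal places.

Σσ²ᵢ = 0.98 + 1.44 + 0.94 + 1.93 + 0.53 = 5.82
Sum of off-diagonal covariances = 1.77
σ²_total = 5.82 + 2 × 1.77 = 9.36
α = (k/(k−1))·(1 − Σσ²ᵢ/σ²_total) = (5/4)·(1 − 5.82/9.36) = 0.47

α = 0.47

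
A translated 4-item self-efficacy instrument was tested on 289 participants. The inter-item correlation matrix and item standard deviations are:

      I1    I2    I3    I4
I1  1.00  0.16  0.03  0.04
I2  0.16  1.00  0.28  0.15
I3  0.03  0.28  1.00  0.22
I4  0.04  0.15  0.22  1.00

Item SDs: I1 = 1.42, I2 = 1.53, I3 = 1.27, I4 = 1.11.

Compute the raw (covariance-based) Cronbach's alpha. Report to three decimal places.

Σσ²ᵢ = 1.42² + 1.53² + 1.27² + 1.11² = 7.2023
Covariances σ_ij = r_ij · s_i · s_j:
  σ(I1,I2) = 0.16 × 1.42 × 1.53 = 0.3476
  σ(I1,I3) = 0.03 × 1.42 × 1.27 = 0.0541
  σ(I1,I4) = 0.04 × 1.42 × 1.11 = 0.0630
  σ(I2,I3) = 0.28 × 1.53 × 1.27 = 0.5441
  σ(I2,I4) = 0.15 × 1.53 × 1.11 = 0.2547
  σ(I3,I4) = 0.22 × 1.27 × 1.11 = 0.3101
σ²_T = Σσ²ᵢ + 2·Σσ_ij = 7.2023 + 2 × 1.5736 = 10.3495
α = (4/3)·(1 − 7.2023/10.3495) = 0.405

Cronbach's alpha = 0.405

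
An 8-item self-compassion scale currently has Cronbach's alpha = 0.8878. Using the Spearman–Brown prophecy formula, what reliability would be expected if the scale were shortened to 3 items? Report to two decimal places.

Length factor m = 3/8 = 0.3750
α' = m·α / (1 − (1−m)·α)
   = 3/8 × 0.8878 / (1 − (1 − 3/8) × 0.8878)
   = 0.3329 / 0.4451 = 0.75

predicted reliability = 0.75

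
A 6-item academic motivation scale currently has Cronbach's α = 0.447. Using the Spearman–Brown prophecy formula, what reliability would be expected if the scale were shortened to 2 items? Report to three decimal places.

Length factor m = 2/6 = 0.3333
α' = m·α / (1 − (1−m)·α)
   = 2/6 × 0.447 / (1 − (1 − 2/6) × 0.447)
   = 0.1490 / 0.7020 = 0.212

predicted reliability = 0.212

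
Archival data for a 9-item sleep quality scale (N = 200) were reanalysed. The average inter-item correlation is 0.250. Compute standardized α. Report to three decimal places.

standardized α = 0.750

Standardized α = k·r̄ / (1 + (k−1)·r̄) = 9 × 0.250 / (1 + 8 × 0.250)
  = 2.2500 / 3.0000 = 0.750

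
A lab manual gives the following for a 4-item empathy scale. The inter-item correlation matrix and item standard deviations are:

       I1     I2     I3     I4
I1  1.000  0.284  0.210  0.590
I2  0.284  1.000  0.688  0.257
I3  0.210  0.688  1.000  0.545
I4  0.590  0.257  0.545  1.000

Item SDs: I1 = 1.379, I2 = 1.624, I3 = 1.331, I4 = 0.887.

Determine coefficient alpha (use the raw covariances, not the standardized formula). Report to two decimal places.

Σσ²ᵢ = 1.379² + 1.624² + 1.331² + 0.887² = 7.0973
Covariances σ_ij = r_ij · s_i · s_j:
  σ(I1,I2) = 0.284 × 1.379 × 1.624 = 0.6360
  σ(I1,I3) = 0.210 × 1.379 × 1.331 = 0.3854
  σ(I1,I4) = 0.590 × 1.379 × 0.887 = 0.7217
  σ(I2,I3) = 0.688 × 1.624 × 1.331 = 1.4871
  σ(I2,I4) = 0.257 × 1.624 × 0.887 = 0.3702
  σ(I3,I4) = 0.545 × 1.331 × 0.887 = 0.6434
σ²_T = Σσ²ᵢ + 2·Σσ_ij = 7.0973 + 2 × 4.2438 = 15.5849
α = (4/3)·(1 − 7.0973/15.5849) = 0.73

α = 0.73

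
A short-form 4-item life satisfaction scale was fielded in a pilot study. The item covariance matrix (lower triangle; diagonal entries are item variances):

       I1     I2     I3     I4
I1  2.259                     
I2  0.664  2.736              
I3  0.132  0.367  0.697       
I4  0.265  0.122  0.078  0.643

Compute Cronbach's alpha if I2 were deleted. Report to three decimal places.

Remaining items: I1, I3, I4 (k = 3).
Σσ²ᵢ = 2.259 + 0.697 + 0.643 = 3.599
Var(T) = 3.599 + 2 × 0.475 = 4.549
α (item deleted) = (3/2)·(1 − 3.599/4.549) = 0.313

α = 0.313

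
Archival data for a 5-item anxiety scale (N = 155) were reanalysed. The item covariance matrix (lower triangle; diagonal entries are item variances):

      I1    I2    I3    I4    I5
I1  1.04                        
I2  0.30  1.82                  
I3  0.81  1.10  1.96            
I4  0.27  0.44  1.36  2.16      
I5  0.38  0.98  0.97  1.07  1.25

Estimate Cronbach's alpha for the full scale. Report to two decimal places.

Cronbach's alpha = 0.81

ΣVar(i) = 1.04 + 1.82 + 1.96 + 2.16 + 1.25 = 8.23
Sum of the distinct covariances = 7.68
σ²_total = 8.23 + 2 × 7.68 = 23.59
α = (k/(k−1))·(1 − ΣVar(i)/σ²_total) = (5/4)·(1 − 8.23/23.59) = 0.81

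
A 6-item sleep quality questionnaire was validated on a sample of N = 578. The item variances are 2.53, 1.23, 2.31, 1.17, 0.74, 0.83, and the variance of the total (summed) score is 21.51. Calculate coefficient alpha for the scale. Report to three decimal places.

coefficient alpha = 0.709

sum of item variances = 2.53 + 1.23 + 2.31 + 1.17 + 0.74 + 0.83 = 8.81
α = (k/(k−1))·(1 − sum of item variances/σ²_T) = (6/5)·(1 − 8.81/21.51) = 0.709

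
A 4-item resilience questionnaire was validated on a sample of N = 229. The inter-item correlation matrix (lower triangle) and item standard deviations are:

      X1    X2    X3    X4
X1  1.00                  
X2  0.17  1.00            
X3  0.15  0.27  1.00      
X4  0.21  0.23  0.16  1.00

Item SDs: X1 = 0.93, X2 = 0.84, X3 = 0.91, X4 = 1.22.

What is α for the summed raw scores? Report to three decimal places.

α = 0.487

Σσ²ᵢ = 0.93² + 0.84² + 0.91² + 1.22² = 3.8870
Covariances σ_ij = r_ij · s_i · s_j:
  σ(X1,X2) = 0.17 × 0.93 × 0.84 = 0.1328
  σ(X1,X3) = 0.15 × 0.93 × 0.91 = 0.1269
  σ(X1,X4) = 0.21 × 0.93 × 1.22 = 0.2383
  σ(X2,X3) = 0.27 × 0.84 × 0.91 = 0.2064
  σ(X2,X4) = 0.23 × 0.84 × 1.22 = 0.2357
  σ(X3,X4) = 0.16 × 0.91 × 1.22 = 0.1776
σ²_T = Σσ²ᵢ + 2·Σσ_ij = 3.8870 + 2 × 1.1177 = 6.1224
α = (4/3)·(1 − 3.8870/6.1224) = 0.487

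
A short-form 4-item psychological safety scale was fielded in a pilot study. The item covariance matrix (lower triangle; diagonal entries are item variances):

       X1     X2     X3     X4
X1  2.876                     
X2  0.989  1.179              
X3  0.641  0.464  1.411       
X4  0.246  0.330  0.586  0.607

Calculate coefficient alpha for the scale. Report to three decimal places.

Σσ²ᵢ = 2.876 + 1.179 + 1.411 + 0.607 = 6.073
Sum of off-diagonal covariances = 3.256
total variance = 6.073 + 2 × 3.256 = 12.585
α = (k/(k−1))·(1 − Σσ²ᵢ/total variance) = (4/3)·(1 − 6.073/12.585) = 0.690

coefficient alpha = 0.690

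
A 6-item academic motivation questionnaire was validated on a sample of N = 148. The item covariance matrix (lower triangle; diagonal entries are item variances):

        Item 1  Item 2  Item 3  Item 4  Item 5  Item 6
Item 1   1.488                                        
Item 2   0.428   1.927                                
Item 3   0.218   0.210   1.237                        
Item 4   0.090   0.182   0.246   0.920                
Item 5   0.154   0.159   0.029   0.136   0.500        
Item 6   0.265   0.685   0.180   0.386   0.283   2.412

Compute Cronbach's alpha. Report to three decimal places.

Cronbach's alpha = 0.555

Σσᵢ² = 1.488 + 1.927 + 1.237 + 0.920 + 0.500 + 2.412 = 8.484
Sum of the distinct covariances = 3.651
σ²_T = 8.484 + 2 × 3.651 = 15.786
α = (k/(k−1))·(1 − Σσᵢ²/σ²_T) = (6/5)·(1 − 8.484/15.786) = 0.555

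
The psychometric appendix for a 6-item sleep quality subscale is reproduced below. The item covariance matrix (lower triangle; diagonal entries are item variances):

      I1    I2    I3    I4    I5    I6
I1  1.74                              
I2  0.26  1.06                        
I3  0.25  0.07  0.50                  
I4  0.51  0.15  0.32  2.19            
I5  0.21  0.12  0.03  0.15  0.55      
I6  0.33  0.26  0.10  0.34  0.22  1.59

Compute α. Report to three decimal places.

Σσᵢ² = 1.74 + 1.06 + 0.50 + 2.19 + 0.55 + 1.59 = 7.63
Sum of off-diagonal covariances = 3.32
σ²_T = 7.63 + 2 × 3.32 = 14.27
α = (k/(k−1))·(1 − Σσᵢ²/σ²_T) = (6/5)·(1 − 7.63/14.27) = 0.558

α = 0.558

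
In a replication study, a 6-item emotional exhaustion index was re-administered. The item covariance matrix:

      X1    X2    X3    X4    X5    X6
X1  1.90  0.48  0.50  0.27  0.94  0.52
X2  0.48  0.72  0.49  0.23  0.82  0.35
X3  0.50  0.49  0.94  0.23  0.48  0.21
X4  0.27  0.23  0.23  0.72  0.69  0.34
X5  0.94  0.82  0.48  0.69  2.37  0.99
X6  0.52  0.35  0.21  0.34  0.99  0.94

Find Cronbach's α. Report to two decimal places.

α = 0.80

ΣVar(i) = 1.90 + 0.72 + 0.94 + 0.72 + 2.37 + 0.94 = 7.59
Sum of the distinct covariances = 7.54
total variance = 7.59 + 2 × 7.54 = 22.67
α = (k/(k−1))·(1 − ΣVar(i)/total variance) = (6/5)·(1 − 7.59/22.67) = 0.80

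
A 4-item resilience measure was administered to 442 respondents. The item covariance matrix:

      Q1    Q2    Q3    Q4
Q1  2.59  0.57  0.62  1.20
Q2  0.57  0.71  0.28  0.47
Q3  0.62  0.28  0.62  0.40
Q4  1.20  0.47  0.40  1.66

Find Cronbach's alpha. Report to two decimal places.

Σσ²ᵢ = 2.59 + 0.71 + 0.62 + 1.66 = 5.58
Sum of the distinct covariances = 3.54
σ²_total = 5.58 + 2 × 3.54 = 12.66
α = (k/(k−1))·(1 − Σσ²ᵢ/σ²_total) = (4/3)·(1 − 5.58/12.66) = 0.75

Cronbach's alpha = 0.75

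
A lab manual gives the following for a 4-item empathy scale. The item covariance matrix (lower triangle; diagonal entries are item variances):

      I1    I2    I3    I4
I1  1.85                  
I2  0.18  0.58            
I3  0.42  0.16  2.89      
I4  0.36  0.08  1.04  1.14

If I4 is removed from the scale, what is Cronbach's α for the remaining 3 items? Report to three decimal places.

Cronbach's α = 0.333

Remaining items: I1, I2, I3 (k = 3).
Σσᵢ² = 1.85 + 0.58 + 2.89 = 5.32
σ²_total = 5.32 + 2 × 0.76 = 6.84
α (item deleted) = (3/2)·(1 − 5.32/6.84) = 0.333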